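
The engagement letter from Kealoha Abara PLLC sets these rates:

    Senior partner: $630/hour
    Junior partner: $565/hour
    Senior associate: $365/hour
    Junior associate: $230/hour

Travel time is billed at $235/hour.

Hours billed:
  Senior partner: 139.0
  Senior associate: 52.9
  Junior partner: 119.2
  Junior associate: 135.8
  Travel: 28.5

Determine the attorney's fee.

$212,158.00

Senior partner: 139.0 × $630 = $87,570.00
Junior partner: 119.2 × $565 = $67,348.00
Senior associate: 52.9 × $365 = $19,308.50
Junior associate: 135.8 × $230 = $31,234.00
Subtotal: $87,570.00 + $67,348.00 + $19,308.50 + $31,234.00 = $205,460.50
Travel: 28.5 × $235 = $6,697.50
Total: $205,460.50 + $6,697.50 = $212,158.00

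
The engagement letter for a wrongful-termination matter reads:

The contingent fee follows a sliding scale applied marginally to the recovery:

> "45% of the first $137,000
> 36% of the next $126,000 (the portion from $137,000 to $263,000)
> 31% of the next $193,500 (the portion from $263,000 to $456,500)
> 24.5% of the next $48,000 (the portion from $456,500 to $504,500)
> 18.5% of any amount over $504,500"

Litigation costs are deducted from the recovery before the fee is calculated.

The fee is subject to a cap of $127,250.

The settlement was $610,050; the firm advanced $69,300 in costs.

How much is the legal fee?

$127,250.00

Fee base (net of costs): $610,050 − $69,300 = $540,750
First $137,000 at 45% = $61,650.00
Next $126,000 at 36% = $45,360.00
Next $193,500 at 31% = $59,985.00
Next $48,000 at 24.5% = $11,760.00
Remaining $36,250 at 18.5% = $6,706.25
Fee: $61,650.00 + $45,360.00 + $59,985.00 + $11,760.00 + $6,706.25 = $185,461.25
$185,461.25 exceeds the $127,250 cap, so the fee is capped at $127,250.00.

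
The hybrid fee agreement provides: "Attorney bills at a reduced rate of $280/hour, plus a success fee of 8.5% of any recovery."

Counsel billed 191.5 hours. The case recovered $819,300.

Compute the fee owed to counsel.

$123,260.50

Hourly: 191.5 × $280 = $53,620.00
Success fee: 8.5% of $819,300 = $69,640.50
Total: $53,620.00 + $69,640.50 = $123,260.50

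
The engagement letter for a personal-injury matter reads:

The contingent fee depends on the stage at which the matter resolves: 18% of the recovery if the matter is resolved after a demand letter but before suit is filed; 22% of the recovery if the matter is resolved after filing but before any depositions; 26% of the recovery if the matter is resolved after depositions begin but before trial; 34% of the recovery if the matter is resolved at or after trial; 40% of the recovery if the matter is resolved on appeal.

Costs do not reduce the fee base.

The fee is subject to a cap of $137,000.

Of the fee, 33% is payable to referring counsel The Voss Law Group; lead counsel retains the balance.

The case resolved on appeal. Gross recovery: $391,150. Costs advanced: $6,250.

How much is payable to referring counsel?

$45,210.00

Fee base is the gross recovery, $391,150; costs are reimbursed separately.
The matter resolved on appeal, so the 40% rate applies.
$391,150 × 40% = $156,460.00
$156,460.00 exceeds the $137,000 cap, so the fee is capped at $137,000.00.
Referral share: 33% of $137,000.00 = $45,210.00; lead counsel retains $137,000.00 − $45,210.00 = $91,790.00.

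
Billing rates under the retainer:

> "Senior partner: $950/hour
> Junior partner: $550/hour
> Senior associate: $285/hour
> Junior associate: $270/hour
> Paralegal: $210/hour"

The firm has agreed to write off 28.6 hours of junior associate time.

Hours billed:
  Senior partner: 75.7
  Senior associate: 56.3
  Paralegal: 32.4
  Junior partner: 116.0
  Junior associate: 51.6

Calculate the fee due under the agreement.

$164,774.50

Senior partner: 75.7 × $950 = $71,915.00
Junior partner: 116.0 × $550 = $63,800.00
Senior associate: 56.3 × $285 = $16,045.50
Junior associate: 51.6 × $270 = $13,932.00
Paralegal: 32.4 × $210 = $6,804.00
Subtotal: $172,496.50
Write-off: 28.6 × $270 = $7,722.00
Total: $172,496.50 − $7,722.00 = $164,774.50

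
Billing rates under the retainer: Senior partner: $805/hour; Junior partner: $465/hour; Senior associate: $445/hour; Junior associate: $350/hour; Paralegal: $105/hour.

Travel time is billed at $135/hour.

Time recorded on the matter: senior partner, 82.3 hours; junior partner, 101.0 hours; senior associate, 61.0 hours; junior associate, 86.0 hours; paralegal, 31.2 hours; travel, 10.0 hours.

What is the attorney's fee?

$175,087.50

Senior partner: 82.3 × $805 = $66,251.50
Junior partner: 101.0 × $465 = $46,965.00
Senior associate: 61.0 × $445 = $27,145.00
Junior associate: 86.0 × $350 = $30,100.00
Paralegal: 31.2 × $105 = $3,276.00
Subtotal: $66,251.50 + $46,965.00 + $27,145.00 + $30,100.00 + $3,276.00 = $173,737.50
Travel: 10.0 × $135 = $1,350.00
Total: $173,737.50 + $1,350.00 = $175,087.50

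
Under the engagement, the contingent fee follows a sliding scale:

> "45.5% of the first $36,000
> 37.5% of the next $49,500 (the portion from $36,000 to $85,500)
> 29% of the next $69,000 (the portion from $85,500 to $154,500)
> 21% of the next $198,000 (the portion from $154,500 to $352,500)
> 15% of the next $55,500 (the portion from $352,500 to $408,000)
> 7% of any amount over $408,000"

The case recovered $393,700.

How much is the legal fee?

$102,712.50

First $36,000 at 45.5% = $16,380.00
Next $49,500 at 37.5% = $18,562.50
Next $69,000 at 29% = $20,010.00
Next $198,000 at 21% = $41,580.00
Remaining $41,200 at 15% = $6,180.00
Fee: $16,380.00 + $18,562.50 + $20,010.00 + $41,580.00 + $6,180.00 = $102,712.50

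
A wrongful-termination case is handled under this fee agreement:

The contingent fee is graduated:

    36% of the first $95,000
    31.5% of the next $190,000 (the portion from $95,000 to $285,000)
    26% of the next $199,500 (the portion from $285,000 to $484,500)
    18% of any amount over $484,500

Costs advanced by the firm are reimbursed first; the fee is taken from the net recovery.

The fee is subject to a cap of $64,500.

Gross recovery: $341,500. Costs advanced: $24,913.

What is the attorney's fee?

$64,500.00

Fee base (net of costs): $341,500 − $24,913 = $316,587
First $95,000 at 36% = $34,200.00
Next $190,000 at 31.5% = $59,850.00
Remaining $31,587 at 26% = $8,212.62
Fee: $34,200.00 + $59,850.00 + $8,212.62 = $102,262.62
$102,262.62 exceeds the $64,500 cap, so the fee is capped at $64,500.00.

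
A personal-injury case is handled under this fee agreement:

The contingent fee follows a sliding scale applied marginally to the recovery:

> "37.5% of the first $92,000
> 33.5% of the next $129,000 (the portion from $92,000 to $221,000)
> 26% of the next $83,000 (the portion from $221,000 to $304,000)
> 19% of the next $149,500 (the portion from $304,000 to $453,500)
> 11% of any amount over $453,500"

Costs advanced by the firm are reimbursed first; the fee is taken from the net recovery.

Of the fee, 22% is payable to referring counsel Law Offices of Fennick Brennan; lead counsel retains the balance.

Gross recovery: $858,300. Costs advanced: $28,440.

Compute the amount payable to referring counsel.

Fee base (net of costs): $858,300 − $28,440 = $829,860
First $92,000 at 37.5% = $34,500.00
Next $129,000 at 33.5% = $43,215.00
Next $83,000 at 26% = $21,580.00
Next $149,500 at 19% = $28,405.00
Remaining $376,360 at 11% = $41,399.60
Fee: $34,500.00 + $43,215.00 + $21,580.00 + $28,405.00 + $41,399.60 = $169,099.60
Referral share: 22% of $169,099.60 = $37,201.91; lead counsel retains $169,099.60 − $37,201.91 = $131,897.69.

$37,201.91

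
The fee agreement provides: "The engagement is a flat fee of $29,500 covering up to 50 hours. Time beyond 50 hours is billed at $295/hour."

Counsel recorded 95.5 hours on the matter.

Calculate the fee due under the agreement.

Flat fee: $29,500.00
Excess hours: 95.5 − 50 = 45.5
Overrun: 45.5 × $295 = $13,422.50
Total: $29,500.00 + $13,422.50 = $42,922.50

$42,922.50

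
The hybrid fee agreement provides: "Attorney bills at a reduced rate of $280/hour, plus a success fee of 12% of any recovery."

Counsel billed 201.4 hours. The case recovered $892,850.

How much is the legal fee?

Hourly: 201.4 × $280 = $56,392.00
Success fee: 12% of $892,850 = $107,142.00
Total: $56,392.00 + $107,142.00 = $163,534.00

$163,534.00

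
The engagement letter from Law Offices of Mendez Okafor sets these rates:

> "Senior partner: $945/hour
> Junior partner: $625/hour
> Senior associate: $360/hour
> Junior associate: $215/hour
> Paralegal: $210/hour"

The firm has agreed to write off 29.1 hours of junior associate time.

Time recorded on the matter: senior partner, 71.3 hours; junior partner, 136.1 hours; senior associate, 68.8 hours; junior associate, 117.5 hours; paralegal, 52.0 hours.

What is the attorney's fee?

$207,135.00

Senior partner: 71.3 × $945 = $67,378.50
Junior partner: 136.1 × $625 = $85,062.50
Senior associate: 68.8 × $360 = $24,768.00
Junior associate: 117.5 × $215 = $25,262.50
Paralegal: 52.0 × $210 = $10,920.00
Subtotal: $213,391.50
Write-off: 29.1 × $215 = $6,256.50
Total: $213,391.50 − $6,256.50 = $207,135.00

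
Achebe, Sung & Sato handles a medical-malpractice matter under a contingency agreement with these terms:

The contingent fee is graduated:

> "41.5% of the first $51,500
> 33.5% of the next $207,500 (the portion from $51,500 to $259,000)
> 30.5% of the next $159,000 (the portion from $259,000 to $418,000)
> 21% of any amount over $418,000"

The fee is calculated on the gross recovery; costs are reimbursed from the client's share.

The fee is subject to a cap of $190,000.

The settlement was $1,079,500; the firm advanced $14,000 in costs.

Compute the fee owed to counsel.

$190,000.00

Fee base is the gross recovery, $1,079,500; costs are reimbursed separately.
First $51,500 at 41.5% = $21,372.50
Next $207,500 at 33.5% = $69,512.50
Next $159,000 at 30.5% = $48,495.00
Remaining $661,500 at 21% = $138,915.00
Fee: $21,372.50 + $69,512.50 + $48,495.00 + $138,915.00 = $278,295.00
$278,295.00 exceeds the $190,000 cap, so the fee is capped at $190,000.00.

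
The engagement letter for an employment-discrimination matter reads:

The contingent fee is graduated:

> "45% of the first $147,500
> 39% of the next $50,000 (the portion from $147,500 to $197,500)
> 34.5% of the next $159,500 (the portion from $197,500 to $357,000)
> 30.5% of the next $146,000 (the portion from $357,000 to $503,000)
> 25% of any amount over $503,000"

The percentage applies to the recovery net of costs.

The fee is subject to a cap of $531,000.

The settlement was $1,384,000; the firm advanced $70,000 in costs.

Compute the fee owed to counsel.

$388,182.50

Fee base (net of costs): $1,384,000 − $70,000 = $1,314,000
First $147,500 at 45% = $66,375.00
Next $50,000 at 39% = $19,500.00
Next $159,500 at 34.5% = $55,027.50
Next $146,000 at 30.5% = $44,530.00
Remaining $811,000 at 25% = $202,750.00
Fee: $66,375.00 + $19,500.00 + $55,027.50 + $44,530.00 + $202,750.00 = $388,182.50
$388,182.50 is under the $531,000 cap.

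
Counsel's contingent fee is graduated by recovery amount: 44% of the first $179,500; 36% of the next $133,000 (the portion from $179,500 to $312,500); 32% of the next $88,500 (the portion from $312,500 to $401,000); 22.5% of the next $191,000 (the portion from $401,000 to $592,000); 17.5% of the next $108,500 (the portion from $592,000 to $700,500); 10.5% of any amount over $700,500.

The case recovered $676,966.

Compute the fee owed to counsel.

First $179,500 at 44% = $78,980.00
Next $133,000 at 36% = $47,880.00
Next $88,500 at 32% = $28,320.00
Next $191,000 at 22.5% = $42,975.00
Remaining $84,966 at 17.5% = $14,869.05
Fee: $78,980.00 + $47,880.00 + $28,320.00 + $42,975.00 + $14,869.05 = $213,024.05

$213,024.05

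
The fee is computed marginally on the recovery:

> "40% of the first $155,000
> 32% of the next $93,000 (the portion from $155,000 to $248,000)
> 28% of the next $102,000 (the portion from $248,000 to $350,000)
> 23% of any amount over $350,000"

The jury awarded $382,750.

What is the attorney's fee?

First $155,000 at 40% = $62,000.00
Next $93,000 at 32% = $29,760.00
Next $102,000 at 28% = $28,560.00
Remaining $32,750 at 23% = $7,532.50
Fee: $62,000.00 + $29,760.00 + $28,560.00 + $7,532.50 = $127,852.50

$127,852.50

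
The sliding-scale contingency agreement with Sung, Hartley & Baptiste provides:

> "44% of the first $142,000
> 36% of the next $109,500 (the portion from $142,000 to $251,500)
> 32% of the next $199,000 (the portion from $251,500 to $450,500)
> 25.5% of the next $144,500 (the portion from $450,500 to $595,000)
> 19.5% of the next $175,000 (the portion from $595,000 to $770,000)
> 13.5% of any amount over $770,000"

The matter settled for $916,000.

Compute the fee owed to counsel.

$256,262.50

First $142,000 at 44% = $62,480.00
Next $109,500 at 36% = $39,420.00
Next $199,000 at 32% = $63,680.00
Next $144,500 at 25.5% = $36,847.50
Next $175,000 at 19.5% = $34,125.00
Remaining $146,000 at 13.5% = $19,710.00
Fee: $62,480.00 + $39,420.00 + $63,680.00 + $36,847.50 + $34,125.00 + $19,710.00 = $256,262.50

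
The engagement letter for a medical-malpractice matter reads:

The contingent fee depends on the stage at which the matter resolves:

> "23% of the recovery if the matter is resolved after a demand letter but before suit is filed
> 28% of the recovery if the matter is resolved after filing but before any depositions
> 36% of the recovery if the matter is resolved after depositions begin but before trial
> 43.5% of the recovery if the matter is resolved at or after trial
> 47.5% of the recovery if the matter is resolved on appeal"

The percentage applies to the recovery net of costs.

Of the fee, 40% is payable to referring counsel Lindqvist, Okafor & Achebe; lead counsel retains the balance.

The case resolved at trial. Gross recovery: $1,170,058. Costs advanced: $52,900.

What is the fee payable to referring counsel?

$194,385.49

Fee base (net of costs): $1,170,058 − $52,900 = $1,117,158
The matter resolved at trial, so the 43.5% rate applies.
$1,117,158 × 43.5% = $485,963.73
Referral share: 40% of $485,963.73 = $194,385.49; lead counsel retains $485,963.73 − $194,385.49 = $291,578.24.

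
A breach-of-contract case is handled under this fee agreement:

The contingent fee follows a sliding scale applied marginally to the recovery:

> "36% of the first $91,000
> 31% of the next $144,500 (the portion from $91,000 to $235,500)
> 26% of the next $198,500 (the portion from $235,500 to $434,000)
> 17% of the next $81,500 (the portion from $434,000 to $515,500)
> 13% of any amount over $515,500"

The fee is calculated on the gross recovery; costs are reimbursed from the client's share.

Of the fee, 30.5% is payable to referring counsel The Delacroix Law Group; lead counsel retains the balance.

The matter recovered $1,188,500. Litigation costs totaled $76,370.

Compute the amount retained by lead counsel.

$160,204.45

Fee base is the gross recovery, $1,188,500; costs are reimbursed separately.
First $91,000 at 36% = $32,760.00
Next $144,500 at 31% = $44,795.00
Next $198,500 at 26% = $51,610.00
Next $81,500 at 17% = $13,855.00
Remaining $673,000 at 13% = $87,490.00
Fee: $32,760.00 + $44,795.00 + $51,610.00 + $13,855.00 + $87,490.00 = $230,510.00
Referral share: 30.5% of $230,510.00 = $70,305.55; lead counsel retains $230,510.00 − $70,305.55 = $160,204.45.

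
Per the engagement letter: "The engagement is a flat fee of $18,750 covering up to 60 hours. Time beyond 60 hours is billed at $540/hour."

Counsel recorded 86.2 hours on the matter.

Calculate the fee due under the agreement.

Flat fee: $18,750.00
Excess hours: 86.2 − 60 = 26.2
Overrun: 26.2 × $540 = $14,148.00
Total: $18,750.00 + $14,148.00 = $32,898.00

$32,898.00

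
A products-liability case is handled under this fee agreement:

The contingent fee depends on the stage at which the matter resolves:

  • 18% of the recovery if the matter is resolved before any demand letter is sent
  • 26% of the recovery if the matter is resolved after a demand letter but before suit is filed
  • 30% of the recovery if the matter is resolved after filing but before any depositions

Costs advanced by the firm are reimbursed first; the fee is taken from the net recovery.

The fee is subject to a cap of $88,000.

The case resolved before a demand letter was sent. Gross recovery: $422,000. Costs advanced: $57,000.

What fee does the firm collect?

$65,700.00

Fee base (net of costs): $422,000 − $57,000 = $365,000
The matter resolved before a demand letter was sent, so the 18% rate applies.
$365,000 × 18% = $65,700.00
$65,700.00 is under the $88,000 cap.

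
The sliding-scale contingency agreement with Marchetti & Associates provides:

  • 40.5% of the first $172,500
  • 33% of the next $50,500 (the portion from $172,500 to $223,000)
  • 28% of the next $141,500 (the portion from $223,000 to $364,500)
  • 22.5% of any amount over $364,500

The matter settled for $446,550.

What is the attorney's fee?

$144,608.75

First $172,500 at 40.5% = $69,862.50
Next $50,500 at 33% = $16,665.00
Next $141,500 at 28% = $39,620.00
Remaining $82,050 at 22.5% = $18,461.25
Fee: $69,862.50 + $16,665.00 + $39,620.00 + $18,461.25 = $144,608.75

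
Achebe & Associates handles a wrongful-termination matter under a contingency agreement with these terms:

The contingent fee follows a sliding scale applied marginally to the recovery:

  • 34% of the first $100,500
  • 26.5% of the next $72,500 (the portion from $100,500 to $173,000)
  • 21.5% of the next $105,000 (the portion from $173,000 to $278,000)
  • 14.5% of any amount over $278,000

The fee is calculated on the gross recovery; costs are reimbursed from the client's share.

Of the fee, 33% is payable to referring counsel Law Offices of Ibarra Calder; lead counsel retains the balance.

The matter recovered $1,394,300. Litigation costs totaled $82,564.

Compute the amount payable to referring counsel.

$78,480.93

Fee base is the gross recovery, $1,394,300; costs are reimbursed separately.
First $100,500 at 34% = $34,170.00
Next $72,500 at 26.5% = $19,212.50
Next $105,000 at 21.5% = $22,575.00
Remaining $1,116,300 at 14.5% = $161,863.50
Fee: $34,170.00 + $19,212.50 + $22,575.00 + $161,863.50 = $237,821.00
Referral share: 33% of $237,821.00 = $78,480.93; lead counsel retains $237,821.00 − $78,480.93 = $159,340.07.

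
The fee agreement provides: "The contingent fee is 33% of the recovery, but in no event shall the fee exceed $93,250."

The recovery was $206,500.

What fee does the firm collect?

33% of $206,500 = $68,145.00
That is under the $93,250 cap.

$68,145.00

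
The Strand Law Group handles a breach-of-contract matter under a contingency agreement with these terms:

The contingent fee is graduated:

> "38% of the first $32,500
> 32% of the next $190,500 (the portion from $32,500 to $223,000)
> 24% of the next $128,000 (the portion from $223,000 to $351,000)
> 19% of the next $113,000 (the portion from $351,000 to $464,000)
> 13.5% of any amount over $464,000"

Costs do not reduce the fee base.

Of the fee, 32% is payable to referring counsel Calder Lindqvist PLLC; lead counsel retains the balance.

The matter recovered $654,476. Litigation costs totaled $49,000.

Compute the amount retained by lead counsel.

Fee base is the gross recovery, $654,476; costs are reimbursed separately.
First $32,500 at 38% = $12,350.00
Next $190,500 at 32% = $60,960.00
Next $128,000 at 24% = $30,720.00
Next $113,000 at 19% = $21,470.00
Remaining $190,476 at 13.5% = $25,714.26
Fee: $12,350.00 + $60,960.00 + $30,720.00 + $21,470.00 + $25,714.26 = $151,214.26
Referral share: 32% of $151,214.26 = $48,388.56; lead counsel retains $151,214.26 − $48,388.56 = $102,825.70.

$102,825.70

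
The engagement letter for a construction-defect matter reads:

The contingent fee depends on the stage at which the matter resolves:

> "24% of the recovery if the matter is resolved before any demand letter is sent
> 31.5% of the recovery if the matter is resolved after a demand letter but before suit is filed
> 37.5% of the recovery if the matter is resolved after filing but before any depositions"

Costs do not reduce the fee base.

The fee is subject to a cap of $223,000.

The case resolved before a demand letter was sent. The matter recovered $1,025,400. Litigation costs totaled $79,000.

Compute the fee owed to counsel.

Fee base is the gross recovery, $1,025,400; costs are reimbursed separately.
The matter resolved before a demand letter was sent, so the 24% rate applies.
$1,025,400 × 24% = $246,096.00
$246,096.00 exceeds the $223,000 cap, so the fee is capped at $223,000.00.

$223,000.00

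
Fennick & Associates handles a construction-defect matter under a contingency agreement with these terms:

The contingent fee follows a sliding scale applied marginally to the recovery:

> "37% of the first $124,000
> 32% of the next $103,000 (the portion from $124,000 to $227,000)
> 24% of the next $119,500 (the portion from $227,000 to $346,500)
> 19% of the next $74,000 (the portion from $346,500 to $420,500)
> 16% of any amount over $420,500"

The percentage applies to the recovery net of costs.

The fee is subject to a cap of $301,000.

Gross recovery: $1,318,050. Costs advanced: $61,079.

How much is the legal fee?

$255,415.36

Fee base (net of costs): $1,318,050 − $61,079 = $1,256,971
First $124,000 at 37% = $45,880.00
Next $103,000 at 32% = $32,960.00
Next $119,500 at 24% = $28,680.00
Next $74,000 at 19% = $14,060.00
Remaining $836,471 at 16% = $133,835.36
Fee: $45,880.00 + $32,960.00 + $28,680.00 + $14,060.00 + $133,835.36 = $255,415.36
$255,415.36 is under the $301,000 cap.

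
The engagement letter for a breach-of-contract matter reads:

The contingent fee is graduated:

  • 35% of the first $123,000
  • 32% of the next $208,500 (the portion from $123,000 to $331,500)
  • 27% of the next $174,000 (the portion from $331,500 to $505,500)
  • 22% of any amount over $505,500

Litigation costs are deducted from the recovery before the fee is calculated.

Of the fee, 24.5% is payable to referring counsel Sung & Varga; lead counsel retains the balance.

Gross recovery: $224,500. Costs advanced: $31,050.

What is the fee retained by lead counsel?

$49,523.47

Fee base (net of costs): $224,500 − $31,050 = $193,450
First $123,000 at 35% = $43,050.00
Remaining $70,450 at 32% = $22,544.00
Fee: $43,050.00 + $22,544.00 = $65,594.00
Referral share: 24.5% of $65,594.00 = $16,070.53; lead counsel retains $65,594.00 − $16,070.53 = $49,523.47.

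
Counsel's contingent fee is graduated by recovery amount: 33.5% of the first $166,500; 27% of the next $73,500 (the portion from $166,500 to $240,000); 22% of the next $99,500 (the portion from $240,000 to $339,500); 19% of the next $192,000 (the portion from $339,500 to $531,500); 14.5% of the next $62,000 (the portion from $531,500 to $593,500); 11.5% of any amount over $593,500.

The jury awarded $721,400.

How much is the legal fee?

$157,691.00

First $166,500 at 33.5% = $55,777.50
Next $73,500 at 27% = $19,845.00
Next $99,500 at 22% = $21,890.00
Next $192,000 at 19% = $36,480.00
Next $62,000 at 14.5% = $8,990.00
Remaining $127,900 at 11.5% = $14,708.50
Fee: $55,777.50 + $19,845.00 + $21,890.00 + $36,480.00 + $8,990.00 + $14,708.50 = $157,691.00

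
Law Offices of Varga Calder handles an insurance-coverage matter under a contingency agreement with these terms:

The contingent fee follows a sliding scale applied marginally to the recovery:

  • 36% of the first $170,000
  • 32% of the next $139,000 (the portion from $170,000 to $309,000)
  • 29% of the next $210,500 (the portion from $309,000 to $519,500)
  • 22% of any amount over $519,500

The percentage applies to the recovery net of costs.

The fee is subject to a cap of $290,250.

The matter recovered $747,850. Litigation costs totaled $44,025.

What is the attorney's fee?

$207,276.50

Fee base (net of costs): $747,850 − $44,025 = $703,825
First $170,000 at 36% = $61,200.00
Next $139,000 at 32% = $44,480.00
Next $210,500 at 29% = $61,045.00
Remaining $184,325 at 22% = $40,551.50
Fee: $61,200.00 + $44,480.00 + $61,045.00 + $40,551.50 = $207,276.50
$207,276.50 is under the $290,250 cap.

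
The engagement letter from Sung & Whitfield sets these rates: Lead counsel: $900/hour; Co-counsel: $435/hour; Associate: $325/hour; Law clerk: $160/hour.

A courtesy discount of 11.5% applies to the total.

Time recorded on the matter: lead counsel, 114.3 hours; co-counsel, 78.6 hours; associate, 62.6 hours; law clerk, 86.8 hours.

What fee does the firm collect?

Lead counsel: 114.3 × $900 = $102,870.00
Co-counsel: 78.6 × $435 = $34,191.00
Associate: 62.6 × $325 = $20,345.00
Law clerk: 86.8 × $160 = $13,888.00
Subtotal: $171,294.00
Less 11.5% discount: −$19,698.81
Total: $171,294.00 − $19,698.81 = $151,595.19

$151,595.19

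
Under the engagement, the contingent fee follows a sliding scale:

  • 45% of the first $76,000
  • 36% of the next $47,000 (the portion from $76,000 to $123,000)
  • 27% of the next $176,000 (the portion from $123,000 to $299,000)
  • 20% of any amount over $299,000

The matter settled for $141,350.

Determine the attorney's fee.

$56,074.50

First $76,000 at 45% = $34,200.00
Next $47,000 at 36% = $16,920.00
Remaining $18,350 at 27% = $4,954.50
Fee: $34,200.00 + $16,920.00 + $4,954.50 = $56,074.50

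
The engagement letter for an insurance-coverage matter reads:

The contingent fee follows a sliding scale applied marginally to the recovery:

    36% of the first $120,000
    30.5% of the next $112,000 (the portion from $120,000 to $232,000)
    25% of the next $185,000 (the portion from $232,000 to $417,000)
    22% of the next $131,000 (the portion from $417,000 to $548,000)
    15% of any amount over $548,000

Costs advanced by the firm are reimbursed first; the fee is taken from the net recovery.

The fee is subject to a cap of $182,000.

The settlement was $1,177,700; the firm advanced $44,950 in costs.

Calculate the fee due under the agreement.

$182,000.00

Fee base (net of costs): $1,177,700 − $44,950 = $1,132,750
First $120,000 at 36% = $43,200.00
Next $112,000 at 30.5% = $34,160.00
Next $185,000 at 25% = $46,250.00
Next $131,000 at 22% = $28,820.00
Remaining $584,750 at 15% = $87,712.50
Fee: $43,200.00 + $34,160.00 + $46,250.00 + $28,820.00 + $87,712.50 = $240,142.50
$240,142.50 exceeds the $182,000 cap, so the fee is capped at $182,000.00.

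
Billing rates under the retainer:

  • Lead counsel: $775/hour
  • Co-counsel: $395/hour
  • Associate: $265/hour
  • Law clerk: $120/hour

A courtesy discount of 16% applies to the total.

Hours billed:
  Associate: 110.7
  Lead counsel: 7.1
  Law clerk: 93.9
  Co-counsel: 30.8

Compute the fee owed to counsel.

$48,948.48

Lead counsel: 7.1 × $775 = $5,502.50
Co-counsel: 30.8 × $395 = $12,166.00
Associate: 110.7 × $265 = $29,335.50
Law clerk: 93.9 × $120 = $11,268.00
Subtotal: $58,272.00
Less 16% discount: −$9,323.52
Total: $58,272.00 − $9,323.52 = $48,948.48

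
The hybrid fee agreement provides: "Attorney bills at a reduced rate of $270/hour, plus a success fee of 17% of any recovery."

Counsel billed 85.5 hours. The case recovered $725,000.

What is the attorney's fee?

Hourly: 85.5 × $270 = $23,085.00
Success fee: 17% of $725,000 = $123,250.00
Total: $23,085.00 + $123,250.00 = $146,335.00

$146,335.00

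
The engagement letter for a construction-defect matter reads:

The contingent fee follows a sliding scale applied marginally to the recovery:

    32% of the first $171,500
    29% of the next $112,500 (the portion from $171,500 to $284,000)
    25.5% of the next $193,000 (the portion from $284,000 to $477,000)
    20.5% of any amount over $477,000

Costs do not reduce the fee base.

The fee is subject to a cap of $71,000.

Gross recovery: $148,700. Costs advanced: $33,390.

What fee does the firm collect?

Fee base is the gross recovery, $148,700; costs are reimbursed separately.
First $148,700 at 32% = $47,584.00
$47,584.00 is under the $71,000 cap.

$47,584.00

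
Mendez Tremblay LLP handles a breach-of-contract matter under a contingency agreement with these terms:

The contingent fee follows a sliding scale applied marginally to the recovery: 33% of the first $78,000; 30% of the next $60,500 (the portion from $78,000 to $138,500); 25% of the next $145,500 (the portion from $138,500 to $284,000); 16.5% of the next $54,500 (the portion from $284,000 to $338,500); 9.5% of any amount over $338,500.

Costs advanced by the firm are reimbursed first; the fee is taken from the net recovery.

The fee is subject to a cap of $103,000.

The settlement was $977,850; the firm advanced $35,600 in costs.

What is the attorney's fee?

Fee base (net of costs): $977,850 − $35,600 = $942,250
First $78,000 at 33% = $25,740.00
Next $60,500 at 30% = $18,150.00
Next $145,500 at 25% = $36,375.00
Next $54,500 at 16.5% = $8,992.50
Remaining $603,750 at 9.5% = $57,356.25
Fee: $25,740.00 + $18,150.00 + $36,375.00 + $8,992.50 + $57,356.25 = $146,613.75
$146,613.75 exceeds the $103,000 cap, so the fee is capped at $103,000.00.

$103,000.00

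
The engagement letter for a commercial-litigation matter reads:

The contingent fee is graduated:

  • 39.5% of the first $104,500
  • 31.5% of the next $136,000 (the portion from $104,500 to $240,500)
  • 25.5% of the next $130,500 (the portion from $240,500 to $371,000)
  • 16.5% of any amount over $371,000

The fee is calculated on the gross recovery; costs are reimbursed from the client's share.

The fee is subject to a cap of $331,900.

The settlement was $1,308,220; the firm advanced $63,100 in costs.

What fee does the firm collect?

Fee base is the gross recovery, $1,308,220; costs are reimbursed separately.
First $104,500 at 39.5% = $41,277.50
Next $136,000 at 31.5% = $42,840.00
Next $130,500 at 25.5% = $33,277.50
Remaining $937,220 at 16.5% = $154,641.30
Fee: $41,277.50 + $42,840.00 + $33,277.50 + $154,641.30 = $272,036.30
$272,036.30 is under the $331,900 cap.

$272,036.30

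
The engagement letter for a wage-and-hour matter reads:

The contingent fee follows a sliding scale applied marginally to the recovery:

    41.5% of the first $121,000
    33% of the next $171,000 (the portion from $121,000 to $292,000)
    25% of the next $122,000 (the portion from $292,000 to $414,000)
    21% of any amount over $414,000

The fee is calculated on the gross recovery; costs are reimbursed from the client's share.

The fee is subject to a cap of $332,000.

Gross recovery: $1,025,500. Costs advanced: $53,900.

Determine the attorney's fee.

Fee base is the gross recovery, $1,025,500; costs are reimbursed separately.
First $121,000 at 41.5% = $50,215.00
Next $171,000 at 33% = $56,430.00
Next $122,000 at 25% = $30,500.00
Remaining $611,500 at 21% = $128,415.00
Fee: $50,215.00 + $56,430.00 + $30,500.00 + $128,415.00 = $265,560.00
$265,560.00 is under the $332,000 cap.

$265,560.00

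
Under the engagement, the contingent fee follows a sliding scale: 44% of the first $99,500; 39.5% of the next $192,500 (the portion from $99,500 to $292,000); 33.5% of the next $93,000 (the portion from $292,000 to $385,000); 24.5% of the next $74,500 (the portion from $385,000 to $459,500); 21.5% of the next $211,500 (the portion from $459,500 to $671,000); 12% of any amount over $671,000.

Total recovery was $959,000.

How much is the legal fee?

First $99,500 at 44% = $43,780.00
Next $192,500 at 39.5% = $76,037.50
Next $93,000 at 33.5% = $31,155.00
Next $74,500 at 24.5% = $18,252.50
Next $211,500 at 21.5% = $45,472.50
Remaining $288,000 at 12% = $34,560.00
Fee: $43,780.00 + $76,037.50 + $31,155.00 + $18,252.50 + $45,472.50 + $34,560.00 = $249,257.50

$249,257.50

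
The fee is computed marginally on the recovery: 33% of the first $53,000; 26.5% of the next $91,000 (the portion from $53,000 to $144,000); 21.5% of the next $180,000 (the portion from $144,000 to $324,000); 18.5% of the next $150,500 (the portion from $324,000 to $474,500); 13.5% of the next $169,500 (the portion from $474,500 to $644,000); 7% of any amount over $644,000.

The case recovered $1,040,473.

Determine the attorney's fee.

$158,783.11

First $53,000 at 33% = $17,490.00
Next $91,000 at 26.5% = $24,115.00
Next $180,000 at 21.5% = $38,700.00
Next $150,500 at 18.5% = $27,842.50
Next $169,500 at 13.5% = $22,882.50
Remaining $396,473 at 7% = $27,753.11
Fee: $17,490.00 + $24,115.00 + $38,700.00 + $27,842.50 + $22,882.50 + $27,753.11 = $158,783.11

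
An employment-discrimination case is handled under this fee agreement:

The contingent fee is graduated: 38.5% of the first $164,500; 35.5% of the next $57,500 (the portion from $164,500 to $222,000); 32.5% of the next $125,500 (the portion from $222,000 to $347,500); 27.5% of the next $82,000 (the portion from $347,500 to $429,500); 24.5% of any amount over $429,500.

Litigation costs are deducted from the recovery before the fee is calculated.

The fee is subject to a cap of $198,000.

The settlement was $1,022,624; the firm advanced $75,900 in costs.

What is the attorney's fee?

$198,000.00

Fee base (net of costs): $1,022,624 − $75,900 = $946,724
First $164,500 at 38.5% = $63,332.50
Next $57,500 at 35.5% = $20,412.50
Next $125,500 at 32.5% = $40,787.50
Next $82,000 at 27.5% = $22,550.00
Remaining $517,224 at 24.5% = $126,719.88
Fee: $63,332.50 + $20,412.50 + $40,787.50 + $22,550.00 + $126,719.88 = $273,802.38
$273,802.38 exceeds the $198,000 cap, so the fee is capped at $198,000.00.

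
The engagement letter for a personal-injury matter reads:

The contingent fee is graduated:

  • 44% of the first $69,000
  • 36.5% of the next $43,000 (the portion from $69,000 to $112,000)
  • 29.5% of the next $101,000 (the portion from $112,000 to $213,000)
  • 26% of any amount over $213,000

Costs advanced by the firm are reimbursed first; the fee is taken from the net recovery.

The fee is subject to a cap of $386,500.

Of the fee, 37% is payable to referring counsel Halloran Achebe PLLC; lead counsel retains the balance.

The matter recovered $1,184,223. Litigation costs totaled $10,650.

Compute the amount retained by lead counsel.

$205,127.36

Fee base (net of costs): $1,184,223 − $10,650 = $1,173,573
First $69,000 at 44% = $30,360.00
Next $43,000 at 36.5% = $15,695.00
Next $101,000 at 29.5% = $29,795.00
Remaining $960,573 at 26% = $249,748.98
Fee: $30,360.00 + $15,695.00 + $29,795.00 + $249,748.98 = $325,598.98
$325,598.98 is under the $386,500 cap.
Referral share: 37% of $325,598.98 = $120,471.62; lead counsel retains $325,598.98 − $120,471.62 = $205,127.36.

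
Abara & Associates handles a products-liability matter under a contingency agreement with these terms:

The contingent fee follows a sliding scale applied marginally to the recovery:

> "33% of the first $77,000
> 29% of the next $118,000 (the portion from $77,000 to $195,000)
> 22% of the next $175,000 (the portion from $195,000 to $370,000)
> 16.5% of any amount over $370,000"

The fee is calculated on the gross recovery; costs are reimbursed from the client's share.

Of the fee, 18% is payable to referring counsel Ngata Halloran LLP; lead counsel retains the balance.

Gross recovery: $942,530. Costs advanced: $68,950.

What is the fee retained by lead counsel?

Fee base is the gross recovery, $942,530; costs are reimbursed separately.
First $77,000 at 33% = $25,410.00
Next $118,000 at 29% = $34,220.00
Next $175,000 at 22% = $38,500.00
Remaining $572,530 at 16.5% = $94,467.45
Fee: $25,410.00 + $34,220.00 + $38,500.00 + $94,467.45 = $192,597.45
Referral share: 18% of $192,597.45 = $34,667.54; lead counsel retains $192,597.45 − $34,667.54 = $157,929.91.

$157,929.91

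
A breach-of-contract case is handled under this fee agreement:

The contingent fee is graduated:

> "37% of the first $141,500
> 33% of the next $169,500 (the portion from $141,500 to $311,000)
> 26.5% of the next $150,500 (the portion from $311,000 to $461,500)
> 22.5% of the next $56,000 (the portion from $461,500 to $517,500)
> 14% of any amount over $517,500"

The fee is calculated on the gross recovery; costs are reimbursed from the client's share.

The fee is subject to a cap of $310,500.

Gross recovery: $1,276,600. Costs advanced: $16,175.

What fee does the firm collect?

$267,046.50

Fee base is the gross recovery, $1,276,600; costs are reimbursed separately.
First $141,500 at 37% = $52,355.00
Next $169,500 at 33% = $55,935.00
Next $150,500 at 26.5% = $39,882.50
Next $56,000 at 22.5% = $12,600.00
Remaining $759,100 at 14% = $106,274.00
Fee: $52,355.00 + $55,935.00 + $39,882.50 + $12,600.00 + $106,274.00 = $267,046.50
$267,046.50 is under the $310,500 cap.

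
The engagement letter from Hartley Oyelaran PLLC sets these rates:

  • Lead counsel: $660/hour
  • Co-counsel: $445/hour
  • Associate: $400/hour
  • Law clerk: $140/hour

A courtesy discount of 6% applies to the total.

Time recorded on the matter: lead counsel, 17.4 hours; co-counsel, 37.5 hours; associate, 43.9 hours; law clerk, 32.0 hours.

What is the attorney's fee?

Lead counsel: 17.4 × $660 = $11,484.00
Co-counsel: 37.5 × $445 = $16,687.50
Associate: 43.9 × $400 = $17,560.00
Law clerk: 32.0 × $140 = $4,480.00
Subtotal: $50,211.50
Less 6% discount: −$3,012.69
Total: $50,211.50 − $3,012.69 = $47,198.81

$47,198.81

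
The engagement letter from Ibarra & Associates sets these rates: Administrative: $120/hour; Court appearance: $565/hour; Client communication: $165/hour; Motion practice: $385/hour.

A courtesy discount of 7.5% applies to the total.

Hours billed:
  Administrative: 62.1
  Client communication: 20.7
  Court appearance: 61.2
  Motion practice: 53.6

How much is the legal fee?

$61,125.39

Administrative: 62.1 × $120 = $7,452.00
Court appearance: 61.2 × $565 = $34,578.00
Client communication: 20.7 × $165 = $3,415.50
Motion practice: 53.6 × $385 = $20,636.00
Subtotal: $66,081.50
Less 7.5% discount: −$4,956.11
Total: $66,081.50 − $4,956.11 = $61,125.39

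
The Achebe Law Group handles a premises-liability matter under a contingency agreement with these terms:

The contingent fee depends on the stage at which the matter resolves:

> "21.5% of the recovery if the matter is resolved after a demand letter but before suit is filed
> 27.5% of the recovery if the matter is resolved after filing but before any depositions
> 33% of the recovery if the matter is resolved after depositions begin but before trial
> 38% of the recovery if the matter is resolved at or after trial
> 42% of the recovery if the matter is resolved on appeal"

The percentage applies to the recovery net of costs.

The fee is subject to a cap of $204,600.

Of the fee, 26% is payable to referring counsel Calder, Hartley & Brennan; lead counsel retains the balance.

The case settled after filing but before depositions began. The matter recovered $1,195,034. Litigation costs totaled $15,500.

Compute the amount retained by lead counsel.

$151,404.00

Fee base (net of costs): $1,195,034 − $15,500 = $1,179,534
The matter settled after filing but before depositions began, so the 27.5% rate applies.
$1,179,534 × 27.5% = $324,371.85
$324,371.85 exceeds the $204,600 cap, so the fee is capped at $204,600.00.
Referral share: 26% of $204,600.00 = $53,196.00; lead counsel retains $204,600.00 − $53,196.00 = $151,404.00.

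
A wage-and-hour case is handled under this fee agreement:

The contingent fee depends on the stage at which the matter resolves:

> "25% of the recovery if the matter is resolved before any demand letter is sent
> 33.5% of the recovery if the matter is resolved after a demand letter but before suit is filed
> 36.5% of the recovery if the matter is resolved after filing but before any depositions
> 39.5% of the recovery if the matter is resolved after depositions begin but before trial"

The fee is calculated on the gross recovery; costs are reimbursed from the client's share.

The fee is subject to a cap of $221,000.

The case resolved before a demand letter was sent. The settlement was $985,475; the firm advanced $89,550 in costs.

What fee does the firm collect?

$221,000.00

Fee base is the gross recovery, $985,475; costs are reimbursed separately.
The matter resolved before a demand letter was sent, so the 25% rate applies.
$985,475 × 25% = $246,368.75
$246,368.75 exceeds the $221,000 cap, so the fee is capped at $221,000.00.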